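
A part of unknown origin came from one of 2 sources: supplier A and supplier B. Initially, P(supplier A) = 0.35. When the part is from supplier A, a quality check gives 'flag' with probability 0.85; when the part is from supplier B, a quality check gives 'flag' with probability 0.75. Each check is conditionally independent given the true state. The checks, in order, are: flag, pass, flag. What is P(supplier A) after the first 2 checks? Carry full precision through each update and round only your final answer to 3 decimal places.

0.268

After 'flag': P(supplier A) = 0.85·0.3500 / (0.85·0.3500 + 0.75·0.6500) ≈ 0.3790
After 'pass': P(supplier A) = 0.15·0.3790 / (0.15·0.3790 + 0.25·0.6210) ≈ 0.2680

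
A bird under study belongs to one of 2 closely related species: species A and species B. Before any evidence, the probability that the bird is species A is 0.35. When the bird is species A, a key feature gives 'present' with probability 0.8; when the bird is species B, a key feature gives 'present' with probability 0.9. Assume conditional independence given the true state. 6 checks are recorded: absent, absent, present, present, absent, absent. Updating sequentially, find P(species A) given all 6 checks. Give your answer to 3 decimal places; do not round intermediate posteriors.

Each posterior becomes the prior for the next update.
After 'absent': P(species A) = 0.2·0.3500 / (0.2·0.3500 + 0.1·0.6500) ≈ 0.5185
After 'absent': P(species A) = 0.2·0.5185 / (0.2·0.5185 + 0.1·0.4815) ≈ 0.6829
After 'present': P(species A) = 0.8·0.6829 / (0.8·0.6829 + 0.9·0.3171) ≈ 0.6569
After 'present': P(species A) = 0.8·0.6569 / (0.8·0.6569 + 0.9·0.3431) ≈ 0.6299
After 'absent': P(species A) = 0.2·0.6299 / (0.2·0.6299 + 0.1·0.3701) ≈ 0.7729
After 'absent': P(species A) = 0.2·0.7729 / (0.2·0.7729 + 0.1·0.2271) ≈ 0.8719

0.872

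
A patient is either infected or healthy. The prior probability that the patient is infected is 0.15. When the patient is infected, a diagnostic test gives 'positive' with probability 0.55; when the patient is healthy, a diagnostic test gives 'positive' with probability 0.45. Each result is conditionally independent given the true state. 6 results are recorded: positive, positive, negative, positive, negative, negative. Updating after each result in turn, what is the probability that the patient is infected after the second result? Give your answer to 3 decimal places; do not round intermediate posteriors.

After 'positive': P(infected) = 0.55·0.1500 / (0.55·0.1500 + 0.45·0.8500) ≈ 0.1774
After 'positive': P(infected) = 0.55·0.1774 / (0.55·0.1774 + 0.45·0.8226) ≈ 0.2086

0.209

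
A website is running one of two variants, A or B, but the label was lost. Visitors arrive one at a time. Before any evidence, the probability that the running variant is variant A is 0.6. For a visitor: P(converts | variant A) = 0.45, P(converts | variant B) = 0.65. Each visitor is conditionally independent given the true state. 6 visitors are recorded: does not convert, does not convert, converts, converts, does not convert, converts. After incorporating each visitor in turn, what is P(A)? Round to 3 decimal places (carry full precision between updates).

After 'does not convert': P(A) = 0.55·0.6000 / (0.55·0.6000 + 0.35·0.4000) ≈ 0.7021
After 'does not convert': P(A) = 0.55·0.7021 / (0.55·0.7021 + 0.35·0.2979) ≈ 0.7874
After 'converts': P(A) = 0.45·0.7874 / (0.45·0.7874 + 0.65·0.2126) ≈ 0.7194
After 'converts': P(A) = 0.45·0.7194 / (0.45·0.7194 + 0.65·0.2806) ≈ 0.6397
After 'does not convert': P(A) = 0.55·0.6397 / (0.55·0.6397 + 0.35·0.3603) ≈ 0.7361
After 'converts': P(A) = 0.45·0.7361 / (0.45·0.7361 + 0.65·0.2639) ≈ 0.6589

0.659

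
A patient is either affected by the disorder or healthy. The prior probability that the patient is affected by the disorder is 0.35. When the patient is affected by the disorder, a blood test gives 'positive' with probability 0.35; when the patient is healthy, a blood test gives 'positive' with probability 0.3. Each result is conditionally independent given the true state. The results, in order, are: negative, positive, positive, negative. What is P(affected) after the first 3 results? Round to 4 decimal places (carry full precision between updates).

After 'negative': P(affected) = 0.65·0.3500 / (0.65·0.3500 + 0.7·0.6500) ≈ 0.3333
After 'positive': P(affected) = 0.35·0.3333 / (0.35·0.3333 + 0.3·0.6667) ≈ 0.3684
After 'positive': P(affected) = 0.35·0.3684 / (0.35·0.3684 + 0.3·0.6316) ≈ 0.4050

0.4050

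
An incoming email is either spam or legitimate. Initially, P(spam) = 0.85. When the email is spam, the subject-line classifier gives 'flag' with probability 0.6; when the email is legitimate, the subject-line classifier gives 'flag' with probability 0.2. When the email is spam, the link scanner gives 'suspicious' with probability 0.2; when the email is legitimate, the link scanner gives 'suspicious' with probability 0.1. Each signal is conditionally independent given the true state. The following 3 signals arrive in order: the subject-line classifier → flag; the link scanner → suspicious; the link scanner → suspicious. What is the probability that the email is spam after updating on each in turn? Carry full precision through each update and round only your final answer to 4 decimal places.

0.9855

After the subject-line classifier='flag': P(spam) = 0.6·0.8500 / (0.6·0.8500 + 0.2·0.1500) ≈ 0.9444
After the link scanner='suspicious': P(spam) = 0.2·0.9444 / (0.2·0.9444 + 0.1·0.0556) ≈ 0.9714
After the link scanner='suspicious': P(spam) = 0.2·0.9714 / (0.2·0.9714 + 0.1·0.0286) ≈ 0.9855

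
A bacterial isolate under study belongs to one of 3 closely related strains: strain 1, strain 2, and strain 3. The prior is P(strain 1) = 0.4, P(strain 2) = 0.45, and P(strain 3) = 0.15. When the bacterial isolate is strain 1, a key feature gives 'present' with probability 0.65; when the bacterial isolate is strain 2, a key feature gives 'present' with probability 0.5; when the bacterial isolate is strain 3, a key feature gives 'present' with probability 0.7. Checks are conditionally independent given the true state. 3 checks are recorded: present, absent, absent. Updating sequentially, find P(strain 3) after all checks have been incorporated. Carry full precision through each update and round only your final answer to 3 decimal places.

0.097

After 'present': normaliser = 0.65·0.4000 + 0.5·0.4500 + 0.7·0.1500; P(strain 1) ≈ 0.4407, P(strain 2) ≈ 0.3814, P(strain 3) ≈ 0.1780
After 'absent': normaliser = 0.35·0.4407 + 0.5·0.3814 + 0.3·0.1780; P(strain 1) ≈ 0.3872, P(strain 2) ≈ 0.4787, P(strain 3) ≈ 0.1340
After 'absent': normaliser = 0.35·0.3872 + 0.5·0.4787 + 0.3·0.1340; P(strain 1) ≈ 0.3265, P(strain 2) ≈ 0.5766, P(strain 3) ≈ 0.0969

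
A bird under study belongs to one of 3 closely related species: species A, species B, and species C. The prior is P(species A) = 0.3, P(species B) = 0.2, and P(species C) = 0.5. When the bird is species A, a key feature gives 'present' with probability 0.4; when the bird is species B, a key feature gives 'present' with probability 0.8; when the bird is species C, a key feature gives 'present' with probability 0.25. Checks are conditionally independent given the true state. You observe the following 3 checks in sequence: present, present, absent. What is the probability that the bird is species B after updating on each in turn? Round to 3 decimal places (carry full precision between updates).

0.329

Apply Bayes' rule sequentially, carrying P(species B) forward.
After 'present': normaliser = 0.4·0.3000 + 0.8·0.2000 + 0.25·0.5000; P(species A) ≈ 0.2963, P(species B) ≈ 0.3951, P(species C) ≈ 0.3086
After 'present': normaliser = 0.4·0.2963 + 0.8·0.3951 + 0.25·0.3086; P(species A) ≈ 0.2316, P(species B) ≈ 0.6176, P(species C) ≈ 0.1508
After 'absent': normaliser = 0.6·0.2316 + 0.2·0.6176 + 0.75·0.1508; P(species A) ≈ 0.3700, P(species B) ≈ 0.3289, P(species C) ≈ 0.3011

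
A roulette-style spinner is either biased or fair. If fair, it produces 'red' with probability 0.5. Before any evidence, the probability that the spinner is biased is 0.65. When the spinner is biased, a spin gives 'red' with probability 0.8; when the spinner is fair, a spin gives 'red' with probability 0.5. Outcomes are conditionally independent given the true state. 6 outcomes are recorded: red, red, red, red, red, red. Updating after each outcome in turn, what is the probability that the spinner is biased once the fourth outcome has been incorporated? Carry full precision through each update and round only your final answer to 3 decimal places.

Each posterior becomes the prior for the next update.
After 'red': P(biased) = 0.8·0.6500 / (0.8·0.6500 + 0.5·0.3500) ≈ 0.7482
After 'red': P(biased) = 0.8·0.7482 / (0.8·0.7482 + 0.5·0.2518) ≈ 0.8262
After 'red': P(biased) = 0.8·0.8262 / (0.8·0.8262 + 0.5·0.1738) ≈ 0.8838
After 'red': P(biased) = 0.8·0.8838 / (0.8·0.8838 + 0.5·0.1162) ≈ 0.9241

0.924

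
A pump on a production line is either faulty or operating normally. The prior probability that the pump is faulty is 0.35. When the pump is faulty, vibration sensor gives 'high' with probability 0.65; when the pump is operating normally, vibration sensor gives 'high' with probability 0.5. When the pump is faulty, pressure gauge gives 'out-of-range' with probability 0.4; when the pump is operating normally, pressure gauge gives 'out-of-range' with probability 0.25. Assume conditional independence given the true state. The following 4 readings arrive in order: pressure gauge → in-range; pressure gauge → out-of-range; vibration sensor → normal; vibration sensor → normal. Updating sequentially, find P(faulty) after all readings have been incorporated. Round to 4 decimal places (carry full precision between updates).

After pressure gauge='in-range': P(faulty) = 0.6·0.3500 / (0.6·0.3500 + 0.75·0.6500) ≈ 0.3011
After pressure gauge='out-of-range': P(faulty) = 0.4·0.3011 / (0.4·0.3011 + 0.25·0.6989) ≈ 0.4080
After vibration sensor='normal': P(faulty) = 0.35·0.4080 / (0.35·0.4080 + 0.5·0.5920) ≈ 0.3254
After vibration sensor='normal': P(faulty) = 0.35·0.3254 / (0.35·0.3254 + 0.5·0.6746) ≈ 0.2525

0.2525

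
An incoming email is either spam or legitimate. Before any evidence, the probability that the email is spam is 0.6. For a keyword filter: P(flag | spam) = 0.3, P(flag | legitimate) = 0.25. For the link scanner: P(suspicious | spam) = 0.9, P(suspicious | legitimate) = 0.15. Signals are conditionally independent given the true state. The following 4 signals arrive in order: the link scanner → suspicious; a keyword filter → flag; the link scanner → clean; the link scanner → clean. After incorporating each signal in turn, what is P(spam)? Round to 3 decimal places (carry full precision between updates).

Each posterior becomes the prior for the next update.
After the link scanner='suspicious': P(spam) = 0.9·0.6000 / (0.9·0.6000 + 0.15·0.4000) ≈ 0.9000
After a keyword filter='flag': P(spam) = 0.3·0.9000 / (0.3·0.9000 + 0.25·0.1000) ≈ 0.9153
After the link scanner='clean': P(spam) = 0.1·0.9153 / (0.1·0.9153 + 0.85·0.0847) ≈ 0.5596
After the link scanner='clean': P(spam) = 0.1·0.5596 / (0.1·0.5596 + 0.85·0.4404) ≈ 0.1300

0.130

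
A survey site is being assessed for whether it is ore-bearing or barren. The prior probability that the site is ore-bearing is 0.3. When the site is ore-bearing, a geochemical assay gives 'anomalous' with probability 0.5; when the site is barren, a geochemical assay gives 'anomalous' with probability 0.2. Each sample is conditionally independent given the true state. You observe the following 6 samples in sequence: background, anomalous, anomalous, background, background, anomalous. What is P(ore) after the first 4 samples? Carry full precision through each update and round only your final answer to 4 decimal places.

0.5113

After 'background': P(ore) = 0.5·0.3000 / (0.5·0.3000 + 0.8·0.7000) ≈ 0.2113
After 'anomalous': P(ore) = 0.5·0.2113 / (0.5·0.2113 + 0.2·0.7887) ≈ 0.4011
After 'anomalous': P(ore) = 0.5·0.4011 / (0.5·0.4011 + 0.2·0.5989) ≈ 0.6260
After 'background': P(ore) = 0.5·0.6260 / (0.5·0.6260 + 0.8·0.3740) ≈ 0.5113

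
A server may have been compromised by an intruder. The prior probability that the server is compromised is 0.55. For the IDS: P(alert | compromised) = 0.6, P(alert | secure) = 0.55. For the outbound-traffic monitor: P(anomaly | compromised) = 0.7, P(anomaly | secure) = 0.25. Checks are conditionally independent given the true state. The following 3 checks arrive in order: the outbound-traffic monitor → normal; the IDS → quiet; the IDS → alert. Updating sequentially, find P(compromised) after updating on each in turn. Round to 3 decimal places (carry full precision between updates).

0.322

After the outbound-traffic monitor='normal': P(compromised) = 0.3·0.5500 / (0.3·0.5500 + 0.75·0.4500) ≈ 0.3284
After the IDS='quiet': P(compromised) = 0.4·0.3284 / (0.4·0.3284 + 0.45·0.6716) ≈ 0.3029
After the IDS='alert': P(compromised) = 0.6·0.3029 / (0.6·0.3029 + 0.55·0.6971) ≈ 0.3216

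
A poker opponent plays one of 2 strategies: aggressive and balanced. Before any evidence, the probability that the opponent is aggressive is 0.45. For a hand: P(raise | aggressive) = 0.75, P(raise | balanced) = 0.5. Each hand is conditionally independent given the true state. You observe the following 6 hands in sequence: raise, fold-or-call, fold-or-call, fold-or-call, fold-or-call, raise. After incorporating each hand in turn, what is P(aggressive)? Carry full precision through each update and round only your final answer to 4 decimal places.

0.1032

After 'raise': P(aggressive) = 0.75·0.4500 / (0.75·0.4500 + 0.5·0.5500) ≈ 0.5510
After 'fold-or-call': P(aggressive) = 0.25·0.5510 / (0.25·0.5510 + 0.5·0.4490) ≈ 0.3803
After 'fold-or-call': P(aggressive) = 0.25·0.3803 / (0.25·0.3803 + 0.5·0.6197) ≈ 0.2348
After 'fold-or-call': P(aggressive) = 0.25·0.2348 / (0.25·0.2348 + 0.5·0.7652) ≈ 0.1330
After 'fold-or-call': P(aggressive) = 0.25·0.1330 / (0.25·0.1330 + 0.5·0.8670) ≈ 0.0712
After 'raise': P(aggressive) = 0.75·0.0712 / (0.75·0.0712 + 0.5·0.9288) ≈ 0.1032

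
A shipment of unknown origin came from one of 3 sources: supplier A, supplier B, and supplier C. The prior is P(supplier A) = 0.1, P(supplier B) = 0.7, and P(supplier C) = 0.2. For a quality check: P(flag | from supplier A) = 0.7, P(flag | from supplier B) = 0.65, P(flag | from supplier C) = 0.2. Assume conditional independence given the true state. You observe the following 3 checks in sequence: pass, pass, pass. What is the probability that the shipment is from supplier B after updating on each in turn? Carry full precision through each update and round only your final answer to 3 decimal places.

Apply Bayes' rule sequentially, carrying P(supplier B) forward.
After 'pass': normaliser = 0.3·0.1000 + 0.35·0.7000 + 0.8·0.2000; P(supplier A) ≈ 0.0690, P(supplier B) ≈ 0.5632, P(supplier C) ≈ 0.3678
After 'pass': normaliser = 0.3·0.0690 + 0.35·0.5632 + 0.8·0.3678; P(supplier A) ≈ 0.0404, P(supplier B) ≈ 0.3850, P(supplier C) ≈ 0.5746
After 'pass': normaliser = 0.3·0.0404 + 0.35·0.3850 + 0.8·0.5746; P(supplier A) ≈ 0.0200, P(supplier B) ≈ 0.2221, P(supplier C) ≈ 0.7579

0.222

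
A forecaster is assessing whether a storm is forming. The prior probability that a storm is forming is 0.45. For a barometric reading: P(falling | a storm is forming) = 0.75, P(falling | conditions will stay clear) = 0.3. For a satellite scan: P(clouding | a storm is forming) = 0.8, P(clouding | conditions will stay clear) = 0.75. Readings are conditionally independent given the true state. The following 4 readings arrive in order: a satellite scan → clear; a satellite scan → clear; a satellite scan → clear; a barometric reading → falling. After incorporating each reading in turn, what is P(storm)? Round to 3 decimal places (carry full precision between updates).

After a satellite scan='clear': P(storm) = 0.2·0.4500 / (0.2·0.4500 + 0.25·0.5500) ≈ 0.3956
After a satellite scan='clear': P(storm) = 0.2·0.3956 / (0.2·0.3956 + 0.25·0.6044) ≈ 0.3437
After a satellite scan='clear': P(storm) = 0.2·0.3437 / (0.2·0.3437 + 0.25·0.6563) ≈ 0.2952
After a barometric reading='falling': P(storm) = 0.75·0.2952 / (0.75·0.2952 + 0.3·0.7048) ≈ 0.5115

0.512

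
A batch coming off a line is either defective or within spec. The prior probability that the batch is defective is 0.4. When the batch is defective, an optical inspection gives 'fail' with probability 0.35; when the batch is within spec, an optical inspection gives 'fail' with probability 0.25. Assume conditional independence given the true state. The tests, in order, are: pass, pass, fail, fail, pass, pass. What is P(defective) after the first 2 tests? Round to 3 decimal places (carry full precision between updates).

Apply Bayes' rule sequentially, carrying P(defective) forward.
After 'pass': P(defective) = 0.65·0.4000 / (0.65·0.4000 + 0.75·0.6000) ≈ 0.3662
After 'pass': P(defective) = 0.65·0.3662 / (0.65·0.3662 + 0.75·0.6338) ≈ 0.3337

0.334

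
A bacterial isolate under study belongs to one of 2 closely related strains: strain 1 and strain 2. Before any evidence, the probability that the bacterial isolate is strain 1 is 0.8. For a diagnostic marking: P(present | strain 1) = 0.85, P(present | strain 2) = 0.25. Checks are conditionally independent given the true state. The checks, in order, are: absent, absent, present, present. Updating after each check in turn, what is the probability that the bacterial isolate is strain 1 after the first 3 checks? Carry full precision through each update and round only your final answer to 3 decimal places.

After 'absent': P(strain 1) = 0.15·0.8000 / (0.15·0.8000 + 0.75·0.2000) ≈ 0.4444
After 'absent': P(strain 1) = 0.15·0.4444 / (0.15·0.4444 + 0.75·0.5556) ≈ 0.1379
After 'present': P(strain 1) = 0.85·0.1379 / (0.85·0.1379 + 0.25·0.8621) ≈ 0.3523

0.352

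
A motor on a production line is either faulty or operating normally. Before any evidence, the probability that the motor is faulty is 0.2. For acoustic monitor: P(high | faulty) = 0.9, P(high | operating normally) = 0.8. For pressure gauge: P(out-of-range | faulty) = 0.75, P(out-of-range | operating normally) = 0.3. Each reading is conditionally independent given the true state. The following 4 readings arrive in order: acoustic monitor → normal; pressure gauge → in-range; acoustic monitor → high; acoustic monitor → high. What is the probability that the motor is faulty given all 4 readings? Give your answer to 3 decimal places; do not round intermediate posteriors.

After acoustic monitor='normal': P(faulty) = 0.1·0.2000 / (0.1·0.2000 + 0.2·0.8000) ≈ 0.1111
After pressure gauge='in-range': P(faulty) = 0.25·0.1111 / (0.25·0.1111 + 0.7·0.8889) ≈ 0.0427
After acoustic monitor='high': P(faulty) = 0.9·0.0427 / (0.9·0.0427 + 0.8·0.9573) ≈ 0.0478
After acoustic monitor='high': P(faulty) = 0.9·0.0478 / (0.9·0.0478 + 0.8·0.9522) ≈ 0.0535

0.053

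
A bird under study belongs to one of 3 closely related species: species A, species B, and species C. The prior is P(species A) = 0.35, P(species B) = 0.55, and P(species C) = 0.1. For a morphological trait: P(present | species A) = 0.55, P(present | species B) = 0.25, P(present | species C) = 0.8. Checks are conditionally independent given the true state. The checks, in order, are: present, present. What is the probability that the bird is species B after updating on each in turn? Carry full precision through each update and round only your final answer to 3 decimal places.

After 'present': normaliser = 0.55·0.3500 + 0.25·0.5500 + 0.8·0.1000; P(species A) ≈ 0.4695, P(species B) ≈ 0.3354, P(species C) ≈ 0.1951
After 'present': normaliser = 0.55·0.4695 + 0.25·0.3354 + 0.8·0.1951; P(species A) ≈ 0.5184, P(species B) ≈ 0.1683, P(species C) ≈ 0.3133

0.168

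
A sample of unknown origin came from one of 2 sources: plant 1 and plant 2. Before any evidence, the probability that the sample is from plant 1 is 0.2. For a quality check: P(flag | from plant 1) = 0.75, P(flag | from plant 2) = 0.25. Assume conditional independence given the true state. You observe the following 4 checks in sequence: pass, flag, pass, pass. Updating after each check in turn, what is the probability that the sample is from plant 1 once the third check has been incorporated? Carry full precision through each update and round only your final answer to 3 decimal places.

After 'pass': P(plant 1) = 0.25·0.2000 / (0.25·0.2000 + 0.75·0.8000) ≈ 0.0769
After 'flag': P(plant 1) = 0.75·0.0769 / (0.75·0.0769 + 0.25·0.9231) ≈ 0.2000
After 'pass': P(plant 1) = 0.25·0.2000 / (0.25·0.2000 + 0.75·0.8000) ≈ 0.0769

0.077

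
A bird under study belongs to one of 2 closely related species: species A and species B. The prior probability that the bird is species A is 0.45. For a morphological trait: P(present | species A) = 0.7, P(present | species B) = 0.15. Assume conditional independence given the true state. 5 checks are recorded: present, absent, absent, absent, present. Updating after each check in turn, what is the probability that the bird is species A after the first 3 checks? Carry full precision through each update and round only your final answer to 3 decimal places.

After 'present': P(species A) = 0.7·0.4500 / (0.7·0.4500 + 0.15·0.5500) ≈ 0.7925
After 'absent': P(species A) = 0.3·0.7925 / (0.3·0.7925 + 0.85·0.2075) ≈ 0.5740
After 'absent': P(species A) = 0.3·0.5740 / (0.3·0.5740 + 0.85·0.4260) ≈ 0.3223

0.322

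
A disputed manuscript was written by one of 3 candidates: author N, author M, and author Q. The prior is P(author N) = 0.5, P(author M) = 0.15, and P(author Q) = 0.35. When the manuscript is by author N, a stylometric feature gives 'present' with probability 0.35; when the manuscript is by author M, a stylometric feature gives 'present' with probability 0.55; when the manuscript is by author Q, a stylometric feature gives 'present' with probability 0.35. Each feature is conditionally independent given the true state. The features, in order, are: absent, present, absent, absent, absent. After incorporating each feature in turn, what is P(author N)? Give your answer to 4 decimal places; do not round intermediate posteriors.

After 'absent': normaliser = 0.65·0.5000 + 0.45·0.1500 + 0.65·0.3500; P(author N) ≈ 0.5242, P(author M) ≈ 0.1089, P(author Q) ≈ 0.3669
After 'present': normaliser = 0.35·0.5242 + 0.55·0.1089 + 0.35·0.3669; P(author N) ≈ 0.4935, P(author M) ≈ 0.1611, P(author Q) ≈ 0.3454
After 'absent': normaliser = 0.65·0.4935 + 0.45·0.1611 + 0.65·0.3454; P(author N) ≈ 0.5192, P(author M) ≈ 0.1173, P(author Q) ≈ 0.3635
After 'absent': normaliser = 0.65·0.5192 + 0.45·0.1173 + 0.65·0.3635; P(author N) ≈ 0.5387, P(author M) ≈ 0.0843, P(author Q) ≈ 0.3771
After 'absent': normaliser = 0.65·0.5387 + 0.45·0.0843 + 0.65·0.3771; P(author N) ≈ 0.5530, P(author M) ≈ 0.0599, P(author Q) ≈ 0.3871

0.5530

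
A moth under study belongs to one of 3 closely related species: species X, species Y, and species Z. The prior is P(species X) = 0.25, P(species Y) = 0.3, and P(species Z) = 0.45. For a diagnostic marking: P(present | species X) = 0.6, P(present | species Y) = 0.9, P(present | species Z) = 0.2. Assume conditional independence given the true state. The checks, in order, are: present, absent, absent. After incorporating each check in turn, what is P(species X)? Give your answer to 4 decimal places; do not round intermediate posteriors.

Each posterior becomes the prior for the next update.
After 'present': normaliser = 0.6·0.2500 + 0.9·0.3000 + 0.2·0.4500; P(species X) ≈ 0.2941, P(species Y) ≈ 0.5294, P(species Z) ≈ 0.1765
After 'absent': normaliser = 0.4·0.2941 + 0.1·0.5294 + 0.8·0.1765; P(species X) ≈ 0.3774, P(species Y) ≈ 0.1698, P(species Z) ≈ 0.4528
After 'absent': normaliser = 0.4·0.3774 + 0.1·0.1698 + 0.8·0.4528; P(species X) ≈ 0.2847, P(species Y) ≈ 0.0320, P(species Z) ≈ 0.6833

0.2847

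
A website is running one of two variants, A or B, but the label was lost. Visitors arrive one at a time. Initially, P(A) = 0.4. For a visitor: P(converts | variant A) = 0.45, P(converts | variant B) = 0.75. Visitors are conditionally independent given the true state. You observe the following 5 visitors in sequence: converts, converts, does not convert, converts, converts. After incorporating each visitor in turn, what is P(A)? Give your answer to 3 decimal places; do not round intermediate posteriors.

After 'converts': P(A) = 0.45·0.4000 / (0.45·0.4000 + 0.75·0.6000) ≈ 0.2857
After 'converts': P(A) = 0.45·0.2857 / (0.45·0.2857 + 0.75·0.7143) ≈ 0.1935
After 'does not convert': P(A) = 0.55·0.1935 / (0.55·0.1935 + 0.25·0.8065) ≈ 0.3455
After 'converts': P(A) = 0.45·0.3455 / (0.45·0.3455 + 0.75·0.6545) ≈ 0.2406
After 'converts': P(A) = 0.45·0.2406 / (0.45·0.2406 + 0.75·0.7594) ≈ 0.1597

0.160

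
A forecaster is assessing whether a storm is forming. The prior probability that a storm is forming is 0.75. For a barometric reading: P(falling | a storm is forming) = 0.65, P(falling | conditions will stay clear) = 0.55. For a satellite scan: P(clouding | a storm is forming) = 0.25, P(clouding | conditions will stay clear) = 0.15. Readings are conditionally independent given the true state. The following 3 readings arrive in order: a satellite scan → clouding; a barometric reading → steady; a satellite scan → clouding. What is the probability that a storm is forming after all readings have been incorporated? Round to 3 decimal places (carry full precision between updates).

After a satellite scan='clouding': P(storm) = 0.25·0.7500 / (0.25·0.7500 + 0.15·0.2500) ≈ 0.8333
After a barometric reading='steady': P(storm) = 0.35·0.8333 / (0.35·0.8333 + 0.45·0.1667) ≈ 0.7955
After a satellite scan='clouding': P(storm) = 0.25·0.7955 / (0.25·0.7955 + 0.15·0.2045) ≈ 0.8663

0.866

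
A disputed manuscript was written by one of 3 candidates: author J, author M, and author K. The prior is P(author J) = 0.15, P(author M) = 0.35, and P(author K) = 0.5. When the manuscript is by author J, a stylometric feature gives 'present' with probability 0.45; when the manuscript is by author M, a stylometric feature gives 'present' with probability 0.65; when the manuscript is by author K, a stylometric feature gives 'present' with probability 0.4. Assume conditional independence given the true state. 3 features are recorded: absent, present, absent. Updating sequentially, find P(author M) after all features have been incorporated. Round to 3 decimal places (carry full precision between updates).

After 'absent': normaliser = 0.55·0.1500 + 0.35·0.3500 + 0.6·0.5000; P(author J) ≈ 0.1634, P(author M) ≈ 0.2426, P(author K) ≈ 0.5941
After 'present': normaliser = 0.45·0.1634 + 0.65·0.2426 + 0.4·0.5941; P(author J) ≈ 0.1568, P(author M) ≈ 0.3363, P(author K) ≈ 0.5069
After 'absent': normaliser = 0.55·0.1568 + 0.35·0.3363 + 0.6·0.5069; P(author J) ≈ 0.1697, P(author M) ≈ 0.2317, P(author K) ≈ 0.5986

0.232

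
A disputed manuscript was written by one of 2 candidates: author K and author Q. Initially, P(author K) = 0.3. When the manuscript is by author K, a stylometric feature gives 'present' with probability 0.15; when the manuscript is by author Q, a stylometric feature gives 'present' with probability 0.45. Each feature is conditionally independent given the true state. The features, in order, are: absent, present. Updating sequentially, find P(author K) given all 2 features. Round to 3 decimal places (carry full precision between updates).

After 'absent': P(author K) = 0.85·0.3000 / (0.85·0.3000 + 0.55·0.7000) ≈ 0.3984
After 'present': P(author K) = 0.15·0.3984 / (0.15·0.3984 + 0.45·0.6016) ≈ 0.1809

0.181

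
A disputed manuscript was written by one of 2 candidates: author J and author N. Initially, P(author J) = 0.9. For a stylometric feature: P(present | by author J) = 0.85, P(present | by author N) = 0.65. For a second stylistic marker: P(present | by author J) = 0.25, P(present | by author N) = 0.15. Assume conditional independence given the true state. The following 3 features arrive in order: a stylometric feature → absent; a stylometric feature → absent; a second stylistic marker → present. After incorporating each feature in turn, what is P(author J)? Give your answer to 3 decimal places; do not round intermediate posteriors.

Each posterior becomes the prior for the next update.
After a stylometric feature='absent': P(author J) = 0.15·0.9000 / (0.15·0.9000 + 0.35·0.1000) ≈ 0.7941
After a stylometric feature='absent': P(author J) = 0.15·0.7941 / (0.15·0.7941 + 0.35·0.2059) ≈ 0.6231
After a second stylistic marker='present': P(author J) = 0.25·0.6231 / (0.25·0.6231 + 0.15·0.3769) ≈ 0.7337

0.734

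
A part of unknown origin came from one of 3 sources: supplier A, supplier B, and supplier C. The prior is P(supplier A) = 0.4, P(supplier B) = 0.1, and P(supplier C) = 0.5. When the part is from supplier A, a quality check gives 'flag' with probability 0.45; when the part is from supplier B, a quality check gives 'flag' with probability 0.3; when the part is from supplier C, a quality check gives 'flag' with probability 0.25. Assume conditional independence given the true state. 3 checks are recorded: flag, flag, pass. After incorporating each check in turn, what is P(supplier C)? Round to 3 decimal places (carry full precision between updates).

Each posterior becomes the prior for the next update.
After 'flag': normaliser = 0.45·0.4000 + 0.3·0.1000 + 0.25·0.5000; P(supplier A) ≈ 0.5373, P(supplier B) ≈ 0.0896, P(supplier C) ≈ 0.3731
After 'flag': normaliser = 0.45·0.5373 + 0.3·0.0896 + 0.25·0.3731; P(supplier A) ≈ 0.6680, P(supplier B) ≈ 0.0742, P(supplier C) ≈ 0.2577
After 'pass': normaliser = 0.55·0.6680 + 0.7·0.0742 + 0.75·0.2577; P(supplier A) ≈ 0.5997, P(supplier B) ≈ 0.0848, P(supplier C) ≈ 0.3155

0.315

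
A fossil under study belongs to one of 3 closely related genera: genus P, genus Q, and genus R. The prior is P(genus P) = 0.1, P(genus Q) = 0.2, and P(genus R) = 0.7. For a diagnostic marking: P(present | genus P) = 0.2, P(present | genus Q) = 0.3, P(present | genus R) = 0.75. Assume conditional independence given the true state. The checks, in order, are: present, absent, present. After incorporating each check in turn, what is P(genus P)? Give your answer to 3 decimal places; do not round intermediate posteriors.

0.028

After 'present': normaliser = 0.2·0.1000 + 0.3·0.2000 + 0.75·0.7000; P(genus P) ≈ 0.0331, P(genus Q) ≈ 0.0992, P(genus R) ≈ 0.8678
After 'absent': normaliser = 0.8·0.0331 + 0.7·0.0992 + 0.25·0.8678; P(genus P) ≈ 0.0845, P(genus Q) ≈ 0.2219, P(genus R) ≈ 0.6935
After 'present': normaliser = 0.2·0.0845 + 0.3·0.2219 + 0.75·0.6935; P(genus P) ≈ 0.0280, P(genus Q) ≈ 0.1103, P(genus R) ≈ 0.8617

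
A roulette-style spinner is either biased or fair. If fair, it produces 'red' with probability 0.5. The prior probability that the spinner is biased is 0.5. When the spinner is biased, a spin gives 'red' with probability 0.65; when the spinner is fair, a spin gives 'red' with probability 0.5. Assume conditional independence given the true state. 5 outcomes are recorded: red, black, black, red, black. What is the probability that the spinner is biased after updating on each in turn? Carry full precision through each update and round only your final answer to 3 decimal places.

After 'red': P(biased) = 0.65·0.5000 / (0.65·0.5000 + 0.5·0.5000) ≈ 0.5652
After 'black': P(biased) = 0.35·0.5652 / (0.35·0.5652 + 0.5·0.4348) ≈ 0.4764
After 'black': P(biased) = 0.35·0.4764 / (0.35·0.4764 + 0.5·0.5236) ≈ 0.3891
After 'red': P(biased) = 0.65·0.3891 / (0.65·0.3891 + 0.5·0.6109) ≈ 0.4530
After 'black': P(biased) = 0.35·0.4530 / (0.35·0.4530 + 0.5·0.5470) ≈ 0.3670

0.367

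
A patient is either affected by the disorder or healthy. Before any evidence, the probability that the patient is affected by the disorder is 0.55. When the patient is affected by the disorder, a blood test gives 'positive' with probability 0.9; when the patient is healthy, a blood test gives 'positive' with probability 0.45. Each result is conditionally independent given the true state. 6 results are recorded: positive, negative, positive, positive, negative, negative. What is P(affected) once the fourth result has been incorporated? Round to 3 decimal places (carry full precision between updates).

0.640

After 'positive': P(affected) = 0.9·0.5500 / (0.9·0.5500 + 0.45·0.4500) ≈ 0.7097
After 'negative': P(affected) = 0.1·0.7097 / (0.1·0.7097 + 0.55·0.2903) ≈ 0.3077
After 'positive': P(affected) = 0.9·0.3077 / (0.9·0.3077 + 0.45·0.6923) ≈ 0.4706
After 'positive': P(affected) = 0.9·0.4706 / (0.9·0.4706 + 0.45·0.5294) ≈ 0.6400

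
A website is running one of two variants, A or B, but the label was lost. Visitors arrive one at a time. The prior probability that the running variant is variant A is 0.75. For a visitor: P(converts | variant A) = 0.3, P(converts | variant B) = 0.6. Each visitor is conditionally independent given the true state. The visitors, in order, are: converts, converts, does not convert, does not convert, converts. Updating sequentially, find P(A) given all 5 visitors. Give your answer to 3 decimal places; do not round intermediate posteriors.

Apply Bayes' rule sequentially, carrying P(A) forward.
After 'converts': P(A) = 0.3·0.7500 / (0.3·0.7500 + 0.6·0.2500) ≈ 0.6000
After 'converts': P(A) = 0.3·0.6000 / (0.3·0.6000 + 0.6·0.4000) ≈ 0.4286
After 'does not convert': P(A) = 0.7·0.4286 / (0.7·0.4286 + 0.4·0.5714) ≈ 0.5676
After 'does not convert': P(A) = 0.7·0.5676 / (0.7·0.5676 + 0.4·0.4324) ≈ 0.6967
After 'converts': P(A) = 0.3·0.6967 / (0.3·0.6967 + 0.6·0.3033) ≈ 0.5345

0.535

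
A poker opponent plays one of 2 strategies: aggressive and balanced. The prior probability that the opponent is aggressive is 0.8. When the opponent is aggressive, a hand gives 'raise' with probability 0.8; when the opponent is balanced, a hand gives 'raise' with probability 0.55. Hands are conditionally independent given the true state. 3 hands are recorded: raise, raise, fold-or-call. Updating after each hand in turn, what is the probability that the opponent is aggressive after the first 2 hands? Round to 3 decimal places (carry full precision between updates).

Apply Bayes' rule sequentially, carrying P(aggressive) forward.
After 'raise': P(aggressive) = 0.8·0.8000 / (0.8·0.8000 + 0.55·0.2000) ≈ 0.8533
After 'raise': P(aggressive) = 0.8·0.8533 / (0.8·0.8533 + 0.55·0.1467) ≈ 0.8943

0.894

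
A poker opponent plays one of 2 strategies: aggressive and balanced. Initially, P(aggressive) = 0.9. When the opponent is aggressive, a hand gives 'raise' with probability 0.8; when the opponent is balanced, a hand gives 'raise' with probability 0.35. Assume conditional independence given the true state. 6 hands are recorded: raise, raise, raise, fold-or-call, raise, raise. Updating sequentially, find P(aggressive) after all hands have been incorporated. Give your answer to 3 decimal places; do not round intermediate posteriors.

0.994

After 'raise': P(aggressive) = 0.8·0.9000 / (0.8·0.9000 + 0.35·0.1000) ≈ 0.9536
After 'raise': P(aggressive) = 0.8·0.9536 / (0.8·0.9536 + 0.35·0.0464) ≈ 0.9792
After 'raise': P(aggressive) = 0.8·0.9792 / (0.8·0.9792 + 0.35·0.0208) ≈ 0.9908
After 'fold-or-call': P(aggressive) = 0.2·0.9908 / (0.2·0.9908 + 0.65·0.0092) ≈ 0.9706
After 'raise': P(aggressive) = 0.8·0.9706 / (0.8·0.9706 + 0.35·0.0294) ≈ 0.9869
After 'raise': P(aggressive) = 0.8·0.9869 / (0.8·0.9869 + 0.35·0.0131) ≈ 0.9942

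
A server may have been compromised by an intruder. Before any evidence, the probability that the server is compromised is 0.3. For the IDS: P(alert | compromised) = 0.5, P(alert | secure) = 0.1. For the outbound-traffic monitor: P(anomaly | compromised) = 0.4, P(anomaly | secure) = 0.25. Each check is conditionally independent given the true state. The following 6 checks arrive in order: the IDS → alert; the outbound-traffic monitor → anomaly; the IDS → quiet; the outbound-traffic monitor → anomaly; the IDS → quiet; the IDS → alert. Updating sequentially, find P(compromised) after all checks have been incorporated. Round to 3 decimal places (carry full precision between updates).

After the IDS='alert': P(compromised) = 0.5·0.3000 / (0.5·0.3000 + 0.1·0.7000) ≈ 0.6818
After the outbound-traffic monitor='anomaly': P(compromised) = 0.4·0.6818 / (0.4·0.6818 + 0.25·0.3182) ≈ 0.7742
After the IDS='quiet': P(compromised) = 0.5·0.7742 / (0.5·0.7742 + 0.9·0.2258) ≈ 0.6557
After the outbound-traffic monitor='anomaly': P(compromised) = 0.4·0.6557 / (0.4·0.6557 + 0.25·0.3443) ≈ 0.7529
After the IDS='quiet': P(compromised) = 0.5·0.7529 / (0.5·0.7529 + 0.9·0.2471) ≈ 0.6287
After the IDS='alert': P(compromised) = 0.5·0.6287 / (0.5·0.6287 + 0.1·0.3713) ≈ 0.8944

0.894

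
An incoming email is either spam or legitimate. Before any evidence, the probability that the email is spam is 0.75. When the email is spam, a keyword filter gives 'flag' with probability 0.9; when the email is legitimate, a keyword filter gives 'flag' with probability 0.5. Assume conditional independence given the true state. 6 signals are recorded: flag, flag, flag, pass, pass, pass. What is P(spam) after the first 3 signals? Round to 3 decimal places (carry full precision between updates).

0.946

After 'flag': P(spam) = 0.9·0.7500 / (0.9·0.7500 + 0.5·0.2500) ≈ 0.8438
After 'flag': P(spam) = 0.9·0.8438 / (0.9·0.8438 + 0.5·0.1562) ≈ 0.9067
After 'flag': P(spam) = 0.9·0.9067 / (0.9·0.9067 + 0.5·0.0933) ≈ 0.9459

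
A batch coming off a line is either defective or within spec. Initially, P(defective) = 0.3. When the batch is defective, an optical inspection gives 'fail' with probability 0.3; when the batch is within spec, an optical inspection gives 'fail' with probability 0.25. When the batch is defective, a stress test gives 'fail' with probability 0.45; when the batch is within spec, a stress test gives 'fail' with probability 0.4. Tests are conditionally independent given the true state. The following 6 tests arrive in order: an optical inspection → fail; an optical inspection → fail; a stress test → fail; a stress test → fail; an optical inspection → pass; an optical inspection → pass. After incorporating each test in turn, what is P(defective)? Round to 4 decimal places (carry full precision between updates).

Each posterior becomes the prior for the next update.
After an optical inspection='fail': P(defective) = 0.3·0.3000 / (0.3·0.3000 + 0.25·0.7000) ≈ 0.3396
After an optical inspection='fail': P(defective) = 0.3·0.3396 / (0.3·0.3396 + 0.25·0.6604) ≈ 0.3816
After a stress test='fail': P(defective) = 0.45·0.3816 / (0.45·0.3816 + 0.4·0.6184) ≈ 0.4098
After a stress test='fail': P(defective) = 0.45·0.4098 / (0.45·0.4098 + 0.4·0.5902) ≈ 0.4385
After an optical inspection='pass': P(defective) = 0.7·0.4385 / (0.7·0.4385 + 0.75·0.5615) ≈ 0.4216
After an optical inspection='pass': P(defective) = 0.7·0.4216 / (0.7·0.4216 + 0.75·0.5784) ≈ 0.4049

0.4049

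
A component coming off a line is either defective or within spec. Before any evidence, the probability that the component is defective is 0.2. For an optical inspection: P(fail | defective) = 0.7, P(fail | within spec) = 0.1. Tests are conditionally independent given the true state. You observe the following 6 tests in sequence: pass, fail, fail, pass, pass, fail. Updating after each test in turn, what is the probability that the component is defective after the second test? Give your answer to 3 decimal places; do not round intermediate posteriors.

0.368

After 'pass': P(defective) = 0.3·0.2000 / (0.3·0.2000 + 0.9·0.8000) ≈ 0.0769
After 'fail': P(defective) = 0.7·0.0769 / (0.7·0.0769 + 0.1·0.9231) ≈ 0.3684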